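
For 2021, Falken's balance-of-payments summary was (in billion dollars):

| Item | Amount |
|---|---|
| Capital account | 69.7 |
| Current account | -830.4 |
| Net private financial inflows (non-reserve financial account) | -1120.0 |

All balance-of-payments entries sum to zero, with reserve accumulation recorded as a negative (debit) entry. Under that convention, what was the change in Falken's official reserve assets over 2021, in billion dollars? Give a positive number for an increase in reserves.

-1880.7

Official reserve transactions balance = -((-830.4) + 69.7 + (-1120.0)) = 1880.7
An accumulation of reserves is recorded as a debit (negative entry), so the change in the stock of reserves is the negative of that balance.
Change in official reserves = -(1880.7) = -1880.7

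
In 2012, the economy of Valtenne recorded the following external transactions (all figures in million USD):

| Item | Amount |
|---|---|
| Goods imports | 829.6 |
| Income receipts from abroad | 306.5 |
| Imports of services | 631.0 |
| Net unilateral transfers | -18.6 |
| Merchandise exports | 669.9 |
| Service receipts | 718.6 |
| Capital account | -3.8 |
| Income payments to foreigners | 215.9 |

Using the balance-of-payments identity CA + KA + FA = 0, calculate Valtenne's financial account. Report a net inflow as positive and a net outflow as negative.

Goods balance = 669.9 - 829.6 = -159.7
Services balance = 718.6 - 631.0 = 87.6
Trade balance (goods + services) = -159.7 + 87.6 = -72.1
Net primary income = 306.5 - 215.9 = 90.6
Net secondary income = -18.6
Current account = -72.1 + 90.6 + (-18.6) = -0.1
Financial account = -(-0.1 + (-3.8)) = 3.9

3.9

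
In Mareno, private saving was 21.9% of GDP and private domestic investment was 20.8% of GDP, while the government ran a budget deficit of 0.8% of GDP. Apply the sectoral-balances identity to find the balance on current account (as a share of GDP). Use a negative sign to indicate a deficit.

0.3

By the sectoral-balances identity, CA = (S_private - I) + (T - G).
Private balance = 21.9 - 20.8 = 1.1
Government balance (T - G) = -0.8
CA = 1.1 + (-0.8) = 0.3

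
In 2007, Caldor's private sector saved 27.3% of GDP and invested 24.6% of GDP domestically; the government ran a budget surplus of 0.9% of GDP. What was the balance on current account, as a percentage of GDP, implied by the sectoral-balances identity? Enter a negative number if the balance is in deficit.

By the sectoral-balances identity, CA = (S_private - I) + (T - G).
Private balance = 27.3 - 24.6 = 2.7
Government balance (T - G) = 0.9
CA = 2.7 + 0.9 = 3.6

3.6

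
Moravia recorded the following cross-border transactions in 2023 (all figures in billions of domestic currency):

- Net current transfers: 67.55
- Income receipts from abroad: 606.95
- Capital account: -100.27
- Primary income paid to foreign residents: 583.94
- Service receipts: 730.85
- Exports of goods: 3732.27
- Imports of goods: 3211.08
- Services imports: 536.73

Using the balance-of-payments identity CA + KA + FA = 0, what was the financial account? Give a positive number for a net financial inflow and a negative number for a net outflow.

-705.60

Goods balance = 3732.27 - 3211.08 = 521.19
Services balance = 730.85 - 536.73 = 194.12
Trade balance (goods + services) = 521.19 + 194.12 = 715.31
Net primary income = 606.95 - 583.94 = 23.01
Net secondary income = 67.55
Current account = 715.31 + 23.01 + 67.55 = 805.87
Financial account = -(805.87 + (-100.27)) = -705.60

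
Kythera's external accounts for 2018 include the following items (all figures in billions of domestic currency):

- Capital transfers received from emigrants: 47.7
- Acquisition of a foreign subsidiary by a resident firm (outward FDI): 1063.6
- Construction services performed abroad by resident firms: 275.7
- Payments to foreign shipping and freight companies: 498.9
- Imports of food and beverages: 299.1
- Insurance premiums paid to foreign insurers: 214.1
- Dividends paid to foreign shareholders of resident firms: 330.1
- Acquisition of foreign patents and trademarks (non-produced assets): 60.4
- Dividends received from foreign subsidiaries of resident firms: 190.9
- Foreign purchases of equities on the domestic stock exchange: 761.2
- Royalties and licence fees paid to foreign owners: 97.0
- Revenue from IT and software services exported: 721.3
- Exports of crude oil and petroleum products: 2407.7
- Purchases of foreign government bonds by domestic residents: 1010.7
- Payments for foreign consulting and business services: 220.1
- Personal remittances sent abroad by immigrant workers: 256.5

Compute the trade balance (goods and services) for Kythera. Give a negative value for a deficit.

Goods: 2407.7 - 299.1 = 2108.6
Services: -97.0 - 214.1 - 498.9 - 220.1 + 721.3 + 275.7 = -33.1
Trade balance = 2108.6 + (-33.1) = 2075.5
(Excluded from the trade balance — capital account: capital transfers received from emigrants 47.7, acquisition of foreign patents and trademarks (non-produced assets) 60.4; financial account: acquisition of a foreign subsidiary by a resident firm (outward FDI) 1063.6, foreign purchases of equities on the domestic stock exchange 761.2, purchases of foreign government bonds by domestic residents 1010.7; primary income: dividends paid to foreign shareholders of resident firms 330.1, dividends received from foreign subsidiaries of resident firms 190.9; secondary income: personal remittances sent abroad by immigrant workers 256.5.)

2075.5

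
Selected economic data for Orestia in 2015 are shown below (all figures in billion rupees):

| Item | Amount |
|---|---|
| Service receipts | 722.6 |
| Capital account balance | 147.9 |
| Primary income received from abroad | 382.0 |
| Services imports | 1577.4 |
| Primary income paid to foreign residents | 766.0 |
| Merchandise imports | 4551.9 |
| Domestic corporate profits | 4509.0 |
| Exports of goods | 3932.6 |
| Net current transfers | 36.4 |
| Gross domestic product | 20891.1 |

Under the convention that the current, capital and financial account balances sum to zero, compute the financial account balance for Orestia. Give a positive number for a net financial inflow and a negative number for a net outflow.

Goods balance = 3932.6 - 4551.9 = -619.3
Services balance = 722.6 - 1577.4 = -854.8
Trade balance (goods + services) = -619.3 + (-854.8) = -1474.1
Net primary income = 382.0 - 766.0 = -384.0
Net secondary income = 36.4
Current account = -1474.1 + (-384.0) + 36.4 = -1821.7
Financial account = -(-1821.7 + 147.9) = 1673.8

1673.8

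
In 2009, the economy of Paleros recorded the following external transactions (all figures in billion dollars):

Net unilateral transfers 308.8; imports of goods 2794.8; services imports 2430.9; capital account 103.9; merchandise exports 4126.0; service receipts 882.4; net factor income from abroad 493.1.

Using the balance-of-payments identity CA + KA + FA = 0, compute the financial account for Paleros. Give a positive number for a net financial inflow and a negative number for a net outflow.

Goods balance = 4126.0 - 2794.8 = 1331.2
Services balance = 882.4 - 2430.9 = -1548.5
Trade balance (goods + services) = 1331.2 + (-1548.5) = -217.3
Net primary income = 493.1
Net secondary income = 308.8
Current account = -217.3 + 493.1 + 308.8 = 584.6
Financial account = -(584.6 + 103.9) = -688.5

-688.5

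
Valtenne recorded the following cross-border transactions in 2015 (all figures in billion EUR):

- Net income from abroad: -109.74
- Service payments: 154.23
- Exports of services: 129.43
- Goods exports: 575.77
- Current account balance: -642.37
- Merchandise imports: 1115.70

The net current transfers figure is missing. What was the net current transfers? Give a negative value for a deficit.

32.10

Current account = goods balance + services balance + net primary income + net secondary income
Sum of the known components = -674.47
Net current transfers = CA - (known components) = -642.37 - (-674.47) = 32.10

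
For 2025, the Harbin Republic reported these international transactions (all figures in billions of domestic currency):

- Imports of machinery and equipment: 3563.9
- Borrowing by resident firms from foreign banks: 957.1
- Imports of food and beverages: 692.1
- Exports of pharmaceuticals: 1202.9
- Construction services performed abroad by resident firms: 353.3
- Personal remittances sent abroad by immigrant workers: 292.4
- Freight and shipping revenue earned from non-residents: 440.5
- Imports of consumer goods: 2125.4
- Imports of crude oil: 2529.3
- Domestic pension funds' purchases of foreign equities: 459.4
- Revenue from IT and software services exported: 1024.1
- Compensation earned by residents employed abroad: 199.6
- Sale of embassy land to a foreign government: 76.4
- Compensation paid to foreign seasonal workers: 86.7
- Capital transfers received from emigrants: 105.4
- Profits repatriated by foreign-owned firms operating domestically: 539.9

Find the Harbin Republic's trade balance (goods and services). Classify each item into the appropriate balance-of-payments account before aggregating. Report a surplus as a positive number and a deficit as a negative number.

-5889.9

Goods: -3563.9 - 692.1 - 2125.4 + 1202.9 - 2529.3 = -7707.8
Services: 353.3 + 440.5 + 1024.1 = 1817.9
Trade balance = -7707.8 + 1817.9 = -5889.9
(Excluded from the trade balance — financial account: borrowing by resident firms from foreign banks 957.1, domestic pension funds' purchases of foreign equities 459.4; secondary income: personal remittances sent abroad by immigrant workers 292.4; primary income: compensation earned by residents employed abroad 199.6, compensation paid to foreign seasonal workers 86.7, profits repatriated by foreign-owned firms operating domestically 539.9; capital account: sale of embassy land to a foreign government 76.4, capital transfers received from emigrants 105.4.)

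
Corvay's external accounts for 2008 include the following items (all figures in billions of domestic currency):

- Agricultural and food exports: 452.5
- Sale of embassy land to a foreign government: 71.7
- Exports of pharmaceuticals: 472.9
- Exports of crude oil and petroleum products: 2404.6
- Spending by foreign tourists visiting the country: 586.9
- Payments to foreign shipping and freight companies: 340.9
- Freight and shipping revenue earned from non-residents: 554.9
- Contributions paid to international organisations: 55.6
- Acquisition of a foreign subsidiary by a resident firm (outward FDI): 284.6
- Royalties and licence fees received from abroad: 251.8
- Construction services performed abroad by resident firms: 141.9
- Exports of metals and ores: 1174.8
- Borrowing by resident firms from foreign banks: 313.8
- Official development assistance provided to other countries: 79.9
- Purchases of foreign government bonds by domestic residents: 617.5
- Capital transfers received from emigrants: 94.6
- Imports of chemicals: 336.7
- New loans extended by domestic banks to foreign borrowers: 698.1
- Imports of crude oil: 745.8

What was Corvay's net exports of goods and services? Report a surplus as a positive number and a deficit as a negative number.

Goods: -745.8 + 2404.6 + 452.5 + 472.9 + 1174.8 - 336.7 = 3422.3
Services: 141.9 + 251.8 + 554.9 - 340.9 + 586.9 = 1194.6
Trade balance = 3422.3 + 1194.6 = 4616.9
(Excluded from the trade balance — capital account: sale of embassy land to a foreign government 71.7, capital transfers received from emigrants 94.6; secondary income: contributions paid to international organisations 55.6, official development assistance provided to other countries 79.9; financial account: acquisition of a foreign subsidiary by a resident firm (outward FDI) 284.6, borrowing by resident firms from foreign banks 313.8, purchases of foreign government bonds by domestic residents 617.5, new loans extended by domestic banks to foreign borrowers 698.1.)

4616.9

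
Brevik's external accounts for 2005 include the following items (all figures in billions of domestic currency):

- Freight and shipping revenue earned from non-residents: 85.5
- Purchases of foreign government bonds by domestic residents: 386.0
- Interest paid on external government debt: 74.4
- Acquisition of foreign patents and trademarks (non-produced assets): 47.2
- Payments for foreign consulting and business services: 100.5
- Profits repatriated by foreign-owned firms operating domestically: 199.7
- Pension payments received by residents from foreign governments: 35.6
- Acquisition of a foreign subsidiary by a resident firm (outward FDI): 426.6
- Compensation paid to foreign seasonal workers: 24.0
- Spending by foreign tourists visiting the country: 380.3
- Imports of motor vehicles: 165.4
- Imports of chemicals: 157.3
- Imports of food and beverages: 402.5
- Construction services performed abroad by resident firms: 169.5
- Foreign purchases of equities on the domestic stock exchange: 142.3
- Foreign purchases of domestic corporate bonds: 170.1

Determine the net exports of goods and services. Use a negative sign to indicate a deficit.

Goods: -157.3 - 165.4 - 402.5 = -725.2
Services: 85.5 + 380.3 + 169.5 - 100.5 = 534.8
Trade balance = -725.2 + 534.8 = -190.4
(Excluded from the trade balance — financial account: purchases of foreign government bonds by domestic residents 386.0, acquisition of a foreign subsidiary by a resident firm (outward FDI) 426.6, foreign purchases of equities on the domestic stock exchange 142.3, foreign purchases of domestic corporate bonds 170.1; primary income: interest paid on external government debt 74.4, profits repatriated by foreign-owned firms operating domestically 199.7, compensation paid to foreign seasonal workers 24.0; capital account: acquisition of foreign patents and trademarks (non-produced assets) 47.2; secondary income: pension payments received by residents from foreign governments 35.6.)

-190.4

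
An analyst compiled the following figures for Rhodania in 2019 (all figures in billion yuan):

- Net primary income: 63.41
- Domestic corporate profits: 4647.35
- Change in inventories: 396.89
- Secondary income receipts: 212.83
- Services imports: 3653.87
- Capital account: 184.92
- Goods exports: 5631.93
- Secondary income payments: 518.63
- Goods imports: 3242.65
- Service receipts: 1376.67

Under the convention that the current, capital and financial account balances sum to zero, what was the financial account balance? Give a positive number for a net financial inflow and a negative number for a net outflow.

Goods balance = 5631.93 - 3242.65 = 2389.28
Services balance = 1376.67 - 3653.87 = -2277.20
Trade balance (goods + services) = 2389.28 + (-2277.20) = 112.08
Net primary income = 63.41
Net secondary income = 212.83 - 518.63 = -305.80
Current account = 112.08 + 63.41 + (-305.80) = -130.31
Financial account = -(-130.31 + 184.92) = -54.61

-54.61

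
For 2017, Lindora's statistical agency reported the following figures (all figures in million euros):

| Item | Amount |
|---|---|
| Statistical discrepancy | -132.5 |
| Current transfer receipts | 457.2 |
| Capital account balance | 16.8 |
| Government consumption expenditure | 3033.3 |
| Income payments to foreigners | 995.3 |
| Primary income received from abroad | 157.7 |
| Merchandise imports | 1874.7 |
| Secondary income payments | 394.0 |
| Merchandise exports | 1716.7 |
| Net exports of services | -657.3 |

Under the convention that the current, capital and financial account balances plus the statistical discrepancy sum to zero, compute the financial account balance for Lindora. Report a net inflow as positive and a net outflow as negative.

Goods balance = 1716.7 - 1874.7 = -158.0
Services balance = -657.3
Trade balance (goods + services) = -158.0 + (-657.3) = -815.3
Net primary income = 157.7 - 995.3 = -837.6
Net secondary income = 457.2 - 394.0 = 63.2
Current account = -815.3 + (-837.6) + 63.2 = -1589.7
Financial account = -(-1589.7 + 16.8 + (-132.5)) = 1705.4

1705.4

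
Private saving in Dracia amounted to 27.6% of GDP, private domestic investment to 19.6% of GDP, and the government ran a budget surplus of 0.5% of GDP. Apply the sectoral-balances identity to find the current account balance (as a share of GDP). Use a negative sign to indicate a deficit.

8.5

By the sectoral-balances identity, CA = (S_private - I) + (T - G).
Private balance = 27.6 - 19.6 = 8.0
Government balance (T - G) = 0.5
CA = 8.0 + 0.5 = 8.5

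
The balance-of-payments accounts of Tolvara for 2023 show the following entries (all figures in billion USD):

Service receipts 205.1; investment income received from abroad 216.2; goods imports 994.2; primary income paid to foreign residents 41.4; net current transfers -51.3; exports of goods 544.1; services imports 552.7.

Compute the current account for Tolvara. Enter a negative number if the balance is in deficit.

-674.2

Goods balance = 544.1 - 994.2 = -450.1
Services balance = 205.1 - 552.7 = -347.6
Trade balance (goods + services) = -450.1 + (-347.6) = -797.7
Net primary income = 216.2 - 41.4 = 174.8
Net secondary income = -51.3
Current account = -797.7 + 174.8 + (-51.3) = -674.2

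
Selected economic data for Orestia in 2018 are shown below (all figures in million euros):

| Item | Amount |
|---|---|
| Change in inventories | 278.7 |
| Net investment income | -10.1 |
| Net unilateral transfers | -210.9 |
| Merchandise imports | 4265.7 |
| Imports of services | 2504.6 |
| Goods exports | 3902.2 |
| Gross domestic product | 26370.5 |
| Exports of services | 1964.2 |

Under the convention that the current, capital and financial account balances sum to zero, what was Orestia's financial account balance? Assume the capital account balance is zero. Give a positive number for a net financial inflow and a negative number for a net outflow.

Goods balance = 3902.2 - 4265.7 = -363.5
Services balance = 1964.2 - 2504.6 = -540.4
Trade balance (goods + services) = -363.5 + (-540.4) = -903.9
Net primary income = -10.1
Net secondary income = -210.9
Current account = -903.9 + (-10.1) + (-210.9) = -1124.9
Financial account = -(-1124.9) = 1124.9

1124.9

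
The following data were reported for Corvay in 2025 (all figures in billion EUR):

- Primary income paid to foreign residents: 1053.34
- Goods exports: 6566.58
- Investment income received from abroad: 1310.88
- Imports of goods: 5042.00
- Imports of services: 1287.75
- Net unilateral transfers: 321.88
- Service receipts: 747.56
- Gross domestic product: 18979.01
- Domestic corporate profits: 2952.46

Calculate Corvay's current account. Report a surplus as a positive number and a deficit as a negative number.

Goods balance = 6566.58 - 5042.00 = 1524.58
Services balance = 747.56 - 1287.75 = -540.19
Trade balance (goods + services) = 1524.58 + (-540.19) = 984.39
Net primary income = 1310.88 - 1053.34 = 257.54
Net secondary income = 321.88
Current account = 984.39 + 257.54 + 321.88 = 1563.81

1563.81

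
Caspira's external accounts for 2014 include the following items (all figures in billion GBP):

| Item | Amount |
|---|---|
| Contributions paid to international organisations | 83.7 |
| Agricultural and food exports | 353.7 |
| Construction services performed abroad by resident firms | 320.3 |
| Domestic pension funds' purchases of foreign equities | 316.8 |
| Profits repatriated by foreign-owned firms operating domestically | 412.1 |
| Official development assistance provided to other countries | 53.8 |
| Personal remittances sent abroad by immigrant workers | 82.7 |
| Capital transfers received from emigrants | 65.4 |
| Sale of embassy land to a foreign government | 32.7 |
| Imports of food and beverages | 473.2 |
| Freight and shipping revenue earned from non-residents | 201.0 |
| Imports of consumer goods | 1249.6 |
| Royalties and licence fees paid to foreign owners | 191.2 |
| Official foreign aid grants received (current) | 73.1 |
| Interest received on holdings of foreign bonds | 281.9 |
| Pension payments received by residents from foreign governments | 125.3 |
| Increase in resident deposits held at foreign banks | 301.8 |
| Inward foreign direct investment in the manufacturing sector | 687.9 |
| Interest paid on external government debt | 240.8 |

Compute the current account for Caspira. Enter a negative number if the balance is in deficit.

Goods: -473.2 - 1249.6 + 353.7 = -1369.1
Services: 320.3 + 201.0 - 191.2 = 330.1
Primary income: 281.9 - 240.8 - 412.1 = -371.0
Secondary income: -83.7 + 73.1 - 82.7 - 53.8 + 125.3 = -21.8
Current account = (-1369.1) + 330.1 + (-371.0) + (-21.8) = -1431.8
(Excluded from the current account — financial account: domestic pension funds' purchases of foreign equities 316.8, increase in resident deposits held at foreign banks 301.8, inward foreign direct investment in the manufacturing sector 687.9; capital account: capital transfers received from emigrants 65.4, sale of embassy land to a foreign government 32.7.)

-1431.8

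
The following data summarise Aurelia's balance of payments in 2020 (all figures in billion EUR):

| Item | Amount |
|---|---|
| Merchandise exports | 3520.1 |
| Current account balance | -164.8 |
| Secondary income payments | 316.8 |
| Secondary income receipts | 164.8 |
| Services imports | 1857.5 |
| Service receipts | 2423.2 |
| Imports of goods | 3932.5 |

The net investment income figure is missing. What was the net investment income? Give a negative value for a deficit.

-166.1

Current account = goods balance + services balance + net primary income + net secondary income
Sum of the known components = 1.3
Net investment income = CA - (known components) = -164.8 - 1.3 = -166.1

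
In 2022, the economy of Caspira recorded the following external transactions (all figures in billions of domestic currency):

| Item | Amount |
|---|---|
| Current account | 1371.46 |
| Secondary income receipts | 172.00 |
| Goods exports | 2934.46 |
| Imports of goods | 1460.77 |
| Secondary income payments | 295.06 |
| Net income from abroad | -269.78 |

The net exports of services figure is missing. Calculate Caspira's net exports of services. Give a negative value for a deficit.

290.61

Current account = goods balance + services balance + net primary income + net secondary income
Sum of the known components = 1080.85
Net exports of services = CA - (known components) = 1371.46 - 1080.85 = 290.61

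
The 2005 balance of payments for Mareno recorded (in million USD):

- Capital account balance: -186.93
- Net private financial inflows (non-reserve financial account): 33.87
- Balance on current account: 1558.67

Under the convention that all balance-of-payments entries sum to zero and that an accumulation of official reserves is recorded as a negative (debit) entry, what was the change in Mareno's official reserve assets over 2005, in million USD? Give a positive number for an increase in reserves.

Official reserve transactions balance = -(1558.67 + (-186.93) + 33.87) = -1405.61
An accumulation of reserves is recorded as a debit (negative entry), so the change in the stock of reserves is the negative of that balance.
Change in official reserves = -(-1405.61) = 1405.61

1405.61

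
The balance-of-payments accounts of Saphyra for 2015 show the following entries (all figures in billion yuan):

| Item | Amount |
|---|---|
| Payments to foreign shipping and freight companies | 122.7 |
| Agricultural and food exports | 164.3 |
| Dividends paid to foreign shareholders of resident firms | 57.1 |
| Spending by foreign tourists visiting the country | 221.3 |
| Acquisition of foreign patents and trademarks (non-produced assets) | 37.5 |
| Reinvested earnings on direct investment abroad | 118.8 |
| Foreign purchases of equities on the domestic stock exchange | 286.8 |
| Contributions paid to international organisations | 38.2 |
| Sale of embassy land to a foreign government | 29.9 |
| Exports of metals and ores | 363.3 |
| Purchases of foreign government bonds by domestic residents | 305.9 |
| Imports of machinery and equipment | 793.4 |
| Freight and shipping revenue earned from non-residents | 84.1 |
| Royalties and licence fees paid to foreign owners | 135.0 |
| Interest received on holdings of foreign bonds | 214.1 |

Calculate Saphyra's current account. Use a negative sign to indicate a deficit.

19.5

Goods: 164.3 + 363.3 - 793.4 = -265.8
Services: 84.1 - 122.7 - 135.0 + 221.3 = 47.7
Primary income: 118.8 + 214.1 - 57.1 = 275.8
Secondary income: -38.2
Current account = (-265.8) + 47.7 + 275.8 + (-38.2) = 19.5
(Excluded from the current account — capital account: acquisition of foreign patents and trademarks (non-produced assets) 37.5, sale of embassy land to a foreign government 29.9; financial account: foreign purchases of equities on the domestic stock exchange 286.8, purchases of foreign government bonds by domestic residents 305.9.)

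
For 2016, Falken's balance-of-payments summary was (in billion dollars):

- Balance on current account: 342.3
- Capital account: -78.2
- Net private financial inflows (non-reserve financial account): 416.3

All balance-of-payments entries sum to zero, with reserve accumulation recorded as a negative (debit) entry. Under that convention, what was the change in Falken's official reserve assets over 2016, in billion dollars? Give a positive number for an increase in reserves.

680.4

Official reserve transactions balance = -(342.3 + (-78.2) + 416.3) = -680.4
An accumulation of reserves is recorded as a debit (negative entry), so the change in the stock of reserves is the negative of that balance.
Change in official reserves = -(-680.4) = 680.4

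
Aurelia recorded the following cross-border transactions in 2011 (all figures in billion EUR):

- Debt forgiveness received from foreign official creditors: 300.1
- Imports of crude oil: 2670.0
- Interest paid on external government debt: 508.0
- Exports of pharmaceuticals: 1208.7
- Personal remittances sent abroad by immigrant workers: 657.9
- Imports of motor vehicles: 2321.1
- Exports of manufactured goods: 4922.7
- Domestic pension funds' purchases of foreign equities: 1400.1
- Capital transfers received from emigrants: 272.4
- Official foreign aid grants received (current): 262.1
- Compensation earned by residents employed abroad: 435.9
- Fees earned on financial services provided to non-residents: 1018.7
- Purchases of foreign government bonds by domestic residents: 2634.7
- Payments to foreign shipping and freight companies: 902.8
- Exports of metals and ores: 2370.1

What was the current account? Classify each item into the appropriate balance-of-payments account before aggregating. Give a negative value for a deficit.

3158.4

Goods: -2321.1 + 4922.7 + 1208.7 - 2670.0 + 2370.1 = 3510.4
Services: -902.8 + 1018.7 = 115.9
Primary income: -508.0 + 435.9 = -72.1
Secondary income: -657.9 + 262.1 = -395.8
Current account = 3510.4 + 115.9 + (-72.1) + (-395.8) = 3158.4
(Excluded from the current account — capital account: debt forgiveness received from foreign official creditors 300.1, capital transfers received from emigrants 272.4; financial account: domestic pension funds' purchases of foreign equities 1400.1, purchases of foreign government bonds by domestic residents 2634.7.)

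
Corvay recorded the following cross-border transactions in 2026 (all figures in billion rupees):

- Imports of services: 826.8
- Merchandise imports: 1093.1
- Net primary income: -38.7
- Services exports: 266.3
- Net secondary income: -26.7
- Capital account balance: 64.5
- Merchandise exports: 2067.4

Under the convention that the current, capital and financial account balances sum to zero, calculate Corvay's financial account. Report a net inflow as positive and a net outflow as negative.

-412.9

Goods balance = 2067.4 - 1093.1 = 974.3
Services balance = 266.3 - 826.8 = -560.5
Trade balance (goods + services) = 974.3 + (-560.5) = 413.8
Net primary income = -38.7
Net secondary income = -26.7
Current account = 413.8 + (-38.7) + (-26.7) = 348.4
Financial account = -(348.4 + 64.5) = -412.9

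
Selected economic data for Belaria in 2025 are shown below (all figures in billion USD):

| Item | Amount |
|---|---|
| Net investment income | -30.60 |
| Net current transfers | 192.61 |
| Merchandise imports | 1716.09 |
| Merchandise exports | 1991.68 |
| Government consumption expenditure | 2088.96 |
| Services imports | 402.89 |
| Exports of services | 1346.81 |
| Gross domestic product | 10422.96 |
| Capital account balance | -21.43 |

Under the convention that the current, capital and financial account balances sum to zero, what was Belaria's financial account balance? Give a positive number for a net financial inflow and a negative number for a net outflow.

Goods balance = 1991.68 - 1716.09 = 275.59
Services balance = 1346.81 - 402.89 = 943.92
Trade balance (goods + services) = 275.59 + 943.92 = 1219.51
Net primary income = -30.60
Net secondary income = 192.61
Current account = 1219.51 + (-30.60) + 192.61 = 1381.52
Financial account = -(1381.52 + (-21.43)) = -1360.09

-1360.09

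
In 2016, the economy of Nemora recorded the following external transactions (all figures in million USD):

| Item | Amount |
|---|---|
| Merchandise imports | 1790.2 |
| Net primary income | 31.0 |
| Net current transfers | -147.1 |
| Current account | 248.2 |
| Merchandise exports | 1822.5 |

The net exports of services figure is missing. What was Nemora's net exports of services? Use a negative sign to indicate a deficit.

332.0

Current account = goods balance + services balance + net primary income + net secondary income
Sum of the known components = -83.8
Net exports of services = CA - (known components) = 248.2 - (-83.8) = 332.0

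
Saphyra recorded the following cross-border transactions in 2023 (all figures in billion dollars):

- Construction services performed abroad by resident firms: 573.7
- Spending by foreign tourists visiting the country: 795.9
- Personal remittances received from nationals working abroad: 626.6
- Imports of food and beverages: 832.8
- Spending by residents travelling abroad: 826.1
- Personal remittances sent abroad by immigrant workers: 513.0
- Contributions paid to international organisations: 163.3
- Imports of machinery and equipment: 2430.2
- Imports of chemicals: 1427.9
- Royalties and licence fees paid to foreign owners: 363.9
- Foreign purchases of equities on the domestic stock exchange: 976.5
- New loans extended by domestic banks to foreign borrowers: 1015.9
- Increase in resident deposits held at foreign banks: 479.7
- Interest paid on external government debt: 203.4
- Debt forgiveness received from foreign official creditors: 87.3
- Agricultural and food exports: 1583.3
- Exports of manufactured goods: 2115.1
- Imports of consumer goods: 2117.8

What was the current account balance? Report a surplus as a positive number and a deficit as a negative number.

Goods: -832.8 - 1427.9 + 1583.3 + 2115.1 - 2430.2 - 2117.8 = -3110.3
Services: 573.7 - 826.1 - 363.9 + 795.9 = 179.6
Primary income: -203.4
Secondary income: -163.3 + 626.6 - 513.0 = -49.7
Current account = (-3110.3) + 179.6 + (-203.4) + (-49.7) = -3183.8
(Excluded from the current account — financial account: foreign purchases of equities on the domestic stock exchange 976.5, new loans extended by domestic banks to foreign borrowers 1015.9, increase in resident deposits held at foreign banks 479.7; capital account: debt forgiveness received from foreign official creditors 87.3.)

-3183.8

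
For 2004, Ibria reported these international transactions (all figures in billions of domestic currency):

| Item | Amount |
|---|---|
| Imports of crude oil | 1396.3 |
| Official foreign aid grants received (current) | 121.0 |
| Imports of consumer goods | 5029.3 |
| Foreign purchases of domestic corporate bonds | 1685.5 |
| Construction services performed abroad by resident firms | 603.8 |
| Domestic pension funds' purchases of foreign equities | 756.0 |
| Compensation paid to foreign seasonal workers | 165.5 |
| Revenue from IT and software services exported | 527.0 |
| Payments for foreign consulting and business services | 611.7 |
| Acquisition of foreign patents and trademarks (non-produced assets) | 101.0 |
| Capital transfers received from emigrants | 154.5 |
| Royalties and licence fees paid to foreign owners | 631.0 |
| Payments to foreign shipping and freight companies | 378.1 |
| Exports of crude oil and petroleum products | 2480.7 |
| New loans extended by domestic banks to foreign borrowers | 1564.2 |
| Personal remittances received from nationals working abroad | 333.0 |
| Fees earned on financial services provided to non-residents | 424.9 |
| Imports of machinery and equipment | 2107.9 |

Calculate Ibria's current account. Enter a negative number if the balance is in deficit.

Goods: -2107.9 - 1396.3 - 5029.3 + 2480.7 = -6052.8
Services: 527.0 - 631.0 - 611.7 + 603.8 - 378.1 + 424.9 = -65.1
Primary income: -165.5
Secondary income: 121.0 + 333.0 = 454.0
Current account = (-6052.8) + (-65.1) + (-165.5) + 454.0 = -5829.4
(Excluded from the current account — financial account: foreign purchases of domestic corporate bonds 1685.5, domestic pension funds' purchases of foreign equities 756.0, new loans extended by domestic banks to foreign borrowers 1564.2; capital account: acquisition of foreign patents and trademarks (non-produced assets) 101.0, capital transfers received from emigrants 154.5.)

-5829.4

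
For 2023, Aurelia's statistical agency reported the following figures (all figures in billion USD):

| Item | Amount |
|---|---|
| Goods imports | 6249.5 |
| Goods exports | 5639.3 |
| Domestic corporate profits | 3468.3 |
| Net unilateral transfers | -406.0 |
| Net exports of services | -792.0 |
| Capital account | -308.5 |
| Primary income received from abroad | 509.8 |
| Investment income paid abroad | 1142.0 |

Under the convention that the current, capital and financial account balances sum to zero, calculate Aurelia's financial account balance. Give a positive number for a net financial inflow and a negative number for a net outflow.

Goods balance = 5639.3 - 6249.5 = -610.2
Services balance = -792.0
Trade balance (goods + services) = -610.2 + (-792.0) = -1402.2
Net primary income = 509.8 - 1142.0 = -632.2
Net secondary income = -406.0
Current account = -1402.2 + (-632.2) + (-406.0) = -2440.4
Financial account = -(-2440.4 + (-308.5)) = 2748.9

2748.9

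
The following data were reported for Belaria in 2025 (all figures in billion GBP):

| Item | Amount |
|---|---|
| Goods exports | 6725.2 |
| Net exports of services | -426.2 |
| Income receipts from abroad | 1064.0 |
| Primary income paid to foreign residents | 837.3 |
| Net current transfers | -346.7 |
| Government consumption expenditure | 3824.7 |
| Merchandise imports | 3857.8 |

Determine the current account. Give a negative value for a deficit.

2321.2

Goods balance = 6725.2 - 3857.8 = 2867.4
Services balance = -426.2
Trade balance (goods + services) = 2867.4 + (-426.2) = 2441.2
Net primary income = 1064.0 - 837.3 = 226.7
Net secondary income = -346.7
Current account = 2441.2 + 226.7 + (-346.7) = 2321.2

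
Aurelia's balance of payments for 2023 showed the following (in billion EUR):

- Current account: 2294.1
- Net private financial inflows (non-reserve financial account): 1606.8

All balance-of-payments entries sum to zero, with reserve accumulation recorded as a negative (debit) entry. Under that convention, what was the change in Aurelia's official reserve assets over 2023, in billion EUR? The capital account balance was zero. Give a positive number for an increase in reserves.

3900.9

Official reserve transactions balance = -(2294.1 + 1606.8) = -3900.9
An accumulation of reserves is recorded as a debit (negative entry), so the change in the stock of reserves is the negative of that balance.
Change in official reserves = -(-3900.9) = 3900.9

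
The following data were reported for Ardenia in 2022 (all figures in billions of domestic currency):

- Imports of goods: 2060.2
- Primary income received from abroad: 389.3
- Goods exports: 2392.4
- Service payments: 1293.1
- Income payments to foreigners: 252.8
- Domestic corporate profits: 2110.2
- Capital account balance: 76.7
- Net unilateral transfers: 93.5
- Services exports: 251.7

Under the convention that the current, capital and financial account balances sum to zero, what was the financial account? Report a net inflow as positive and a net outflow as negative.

402.5

Goods balance = 2392.4 - 2060.2 = 332.2
Services balance = 251.7 - 1293.1 = -1041.4
Trade balance (goods + services) = 332.2 + (-1041.4) = -709.2
Net primary income = 389.3 - 252.8 = 136.5
Net secondary income = 93.5
Current account = -709.2 + 136.5 + 93.5 = -479.2
Financial account = -(-479.2 + 76.7) = 402.5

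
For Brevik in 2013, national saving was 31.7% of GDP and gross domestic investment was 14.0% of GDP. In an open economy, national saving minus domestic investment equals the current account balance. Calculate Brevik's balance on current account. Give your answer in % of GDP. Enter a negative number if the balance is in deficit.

CA = S - I = 31.7 - 14.0 = 17.7

17.7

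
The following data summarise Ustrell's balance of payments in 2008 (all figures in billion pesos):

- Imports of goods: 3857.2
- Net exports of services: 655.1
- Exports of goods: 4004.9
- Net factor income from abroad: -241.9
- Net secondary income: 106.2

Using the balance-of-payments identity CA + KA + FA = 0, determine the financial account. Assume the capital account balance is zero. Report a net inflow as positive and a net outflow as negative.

-667.1

Goods balance = 4004.9 - 3857.2 = 147.7
Services balance = 655.1
Trade balance (goods + services) = 147.7 + 655.1 = 802.8
Net primary income = -241.9
Net secondary income = 106.2
Current account = 802.8 + (-241.9) + 106.2 = 667.1
Financial account = -(667.1) = -667.1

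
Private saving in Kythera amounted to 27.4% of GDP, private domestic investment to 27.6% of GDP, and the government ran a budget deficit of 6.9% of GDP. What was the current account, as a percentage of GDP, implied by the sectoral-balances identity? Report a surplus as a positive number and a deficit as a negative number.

By the sectoral-balances identity, CA = (S_private - I) + (T - G).
Private balance = 27.4 - 27.6 = -0.2
Government balance (T - G) = -6.9
CA = -0.2 + (-6.9) = -7.1

-7.1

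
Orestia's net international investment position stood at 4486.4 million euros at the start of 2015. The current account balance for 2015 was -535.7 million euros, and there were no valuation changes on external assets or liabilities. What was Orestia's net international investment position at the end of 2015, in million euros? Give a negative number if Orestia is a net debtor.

3950.7

With no valuation effects, change in NIIP = current account = -535.7
End-of-year NIIP = 4486.4 + (-535.7) = 3950.7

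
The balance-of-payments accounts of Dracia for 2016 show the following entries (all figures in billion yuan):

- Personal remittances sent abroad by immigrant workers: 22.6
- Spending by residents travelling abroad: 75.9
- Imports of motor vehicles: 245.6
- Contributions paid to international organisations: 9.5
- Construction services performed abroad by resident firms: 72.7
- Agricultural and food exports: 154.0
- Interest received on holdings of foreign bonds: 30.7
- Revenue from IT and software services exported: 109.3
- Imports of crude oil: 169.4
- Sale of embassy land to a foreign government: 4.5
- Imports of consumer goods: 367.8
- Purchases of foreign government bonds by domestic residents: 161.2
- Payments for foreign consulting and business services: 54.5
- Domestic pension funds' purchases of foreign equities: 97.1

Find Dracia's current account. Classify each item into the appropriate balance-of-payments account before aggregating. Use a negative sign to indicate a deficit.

Goods: -169.4 - 245.6 - 367.8 + 154.0 = -628.8
Services: -54.5 - 75.9 + 72.7 + 109.3 = 51.6
Primary income: 30.7
Secondary income: -9.5 - 22.6 = -32.1
Current account = (-628.8) + 51.6 + 30.7 + (-32.1) = -578.6
(Excluded from the current account — capital account: sale of embassy land to a foreign government 4.5; financial account: purchases of foreign government bonds by domestic residents 161.2, domestic pension funds' purchases of foreign equities 97.1.)

-578.6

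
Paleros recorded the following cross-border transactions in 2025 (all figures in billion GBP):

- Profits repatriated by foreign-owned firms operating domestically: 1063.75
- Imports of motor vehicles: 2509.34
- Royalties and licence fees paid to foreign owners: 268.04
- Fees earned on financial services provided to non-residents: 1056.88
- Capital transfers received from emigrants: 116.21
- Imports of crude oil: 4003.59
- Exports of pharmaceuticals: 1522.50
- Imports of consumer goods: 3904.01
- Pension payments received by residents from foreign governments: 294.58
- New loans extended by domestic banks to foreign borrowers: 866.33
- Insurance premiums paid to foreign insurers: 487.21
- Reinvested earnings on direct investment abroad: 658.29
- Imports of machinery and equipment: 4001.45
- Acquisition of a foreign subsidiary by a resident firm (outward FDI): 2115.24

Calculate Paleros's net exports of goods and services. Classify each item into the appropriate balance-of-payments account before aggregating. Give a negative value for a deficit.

-12594.26

Goods: -2509.34 - 3904.01 - 4001.45 + 1522.50 - 4003.59 = -12895.89
Services: -268.04 - 487.21 + 1056.88 = 301.63
Trade balance = -12895.89 + 301.63 = -12594.26
(Excluded from the trade balance — primary income: profits repatriated by foreign-owned firms operating domestically 1063.75, reinvested earnings on direct investment abroad 658.29; capital account: capital transfers received from emigrants 116.21; secondary income: pension payments received by residents from foreign governments 294.58; financial account: new loans extended by domestic banks to foreign borrowers 866.33, acquisition of a foreign subsidiary by a resident firm (outward FDI) 2115.24.)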